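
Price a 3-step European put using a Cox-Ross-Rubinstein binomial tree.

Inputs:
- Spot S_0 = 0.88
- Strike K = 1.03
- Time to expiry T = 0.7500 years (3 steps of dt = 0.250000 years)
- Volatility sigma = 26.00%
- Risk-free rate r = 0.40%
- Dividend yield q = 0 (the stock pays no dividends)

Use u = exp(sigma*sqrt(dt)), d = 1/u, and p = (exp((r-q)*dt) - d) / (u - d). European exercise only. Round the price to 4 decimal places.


dt = T/N = 0.250000
u = exp(sigma*sqrt(dt)) = 1.138828; d = 1/u = 0.878095
p = (exp((r-q)*dt) - d) / (u - d) = 0.471383
Discount per step: exp(-r*dt) = 0.999000
Stock lattice S(k, i) with i counting down-moves:
  k=0: S(0,0) = 0.8800
  k=1: S(1,0) = 1.0022; S(1,1) = 0.7727
  k=2: S(2,0) = 1.1413; S(2,1) = 0.8800; S(2,2) = 0.6785
  k=3: S(3,0) = 1.2997; S(3,1) = 1.0022; S(3,2) = 0.7727; S(3,3) = 0.5958
Terminal payoffs V(N, i) = max(K - S_T, 0):
  V(3,0) = 0.000000; V(3,1) = 0.027831; V(3,2) = 0.257276; V(3,3) = 0.434190
Backward induction: V(k, i) = exp(-r*dt) * [p * V(k+1, i) + (1-p) * V(k+1, i+1)].
  V(2,0) = exp(-r*dt) * [p*0.000000 + (1-p)*0.027831] = 0.014697
  V(2,1) = exp(-r*dt) * [p*0.027831 + (1-p)*0.257276] = 0.148971
  V(2,2) = exp(-r*dt) * [p*0.257276 + (1-p)*0.434190] = 0.350445
  V(1,0) = exp(-r*dt) * [p*0.014697 + (1-p)*0.148971] = 0.085591
  V(1,1) = exp(-r*dt) * [p*0.148971 + (1-p)*0.350445] = 0.255218
  V(0,0) = exp(-r*dt) * [p*0.085591 + (1-p)*0.255218] = 0.175083

Answer: Price = V(0,0) = 0.1751


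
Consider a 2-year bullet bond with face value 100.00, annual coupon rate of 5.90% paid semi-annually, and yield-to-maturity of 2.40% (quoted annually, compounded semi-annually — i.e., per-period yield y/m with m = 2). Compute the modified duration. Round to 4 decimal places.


Answer: Modified duration = 1.8960

Derivation:
Coupon per period c = face * coupon_rate / m = 2.950000
Periods per year m = 2; per-period yield y/m = 0.012000
Number of cashflows N = 4
Cashflows (t years, CF_t, discount factor 1/(1+y/m)^(m*t), PV):
  t = 0.5000: CF_t = 2.950000, DF = 0.988142, PV = 2.915020
  t = 1.0000: CF_t = 2.950000, DF = 0.976425, PV = 2.880454
  t = 1.5000: CF_t = 2.950000, DF = 0.964847, PV = 2.846299
  t = 2.0000: CF_t = 102.950000, DF = 0.953406, PV = 98.153163
Price P = sum_t PV_t = 106.794936
First compute Macaulay numerator sum_t t * PV_t:
  t * PV_t at t = 0.5000: 1.457510
  t * PV_t at t = 1.0000: 2.880454
  t * PV_t at t = 1.5000: 4.269448
  t * PV_t at t = 2.0000: 196.306327
Macaulay duration D = 204.913739 / 106.794936 = 1.918759
Modified duration = D / (1 + y/m) = 1.918759 / (1 + 0.012000) = 1.896007


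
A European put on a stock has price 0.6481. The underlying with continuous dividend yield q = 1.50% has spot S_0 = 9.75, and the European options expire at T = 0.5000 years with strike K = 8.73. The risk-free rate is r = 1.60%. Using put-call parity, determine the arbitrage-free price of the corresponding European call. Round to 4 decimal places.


Put-call parity: C - P = S_0 * exp(-qT) - K * exp(-rT).
S_0 * exp(-qT) = 9.7500 * 0.99252805 = 9.67714853
K * exp(-rT) = 8.7300 * 0.99203191 = 8.66043862
C = P + S*exp(-qT) - K*exp(-rT)
C = 0.6481 + 9.67714853 - 8.66043862 = 1.6648

Answer: Call price = 1.6648


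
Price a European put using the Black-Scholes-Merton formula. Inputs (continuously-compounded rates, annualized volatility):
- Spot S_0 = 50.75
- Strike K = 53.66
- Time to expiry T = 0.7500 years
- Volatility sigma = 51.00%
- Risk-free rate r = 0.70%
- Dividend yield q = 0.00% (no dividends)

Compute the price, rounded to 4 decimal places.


d1 = (ln(S/K) + (r - q + 0.5*sigma^2) * T) / (sigma * sqrt(T)) = 0.10648438
d2 = d1 - sigma * sqrt(T) = -0.33518857
exp(-rT) = 0.99476376; exp(-qT) = 1.00000000
P = K * exp(-rT) * N(-d2) - S_0 * exp(-qT) * N(-d1)
N(-d1) = 0.45759902; N(-d2) = 0.63125858
P = 53.6600 * 0.99476376 * 0.63125858 - 50.7500 * 1.00000000 * 0.45759902 = 10.4728

Answer: Price = 10.4728


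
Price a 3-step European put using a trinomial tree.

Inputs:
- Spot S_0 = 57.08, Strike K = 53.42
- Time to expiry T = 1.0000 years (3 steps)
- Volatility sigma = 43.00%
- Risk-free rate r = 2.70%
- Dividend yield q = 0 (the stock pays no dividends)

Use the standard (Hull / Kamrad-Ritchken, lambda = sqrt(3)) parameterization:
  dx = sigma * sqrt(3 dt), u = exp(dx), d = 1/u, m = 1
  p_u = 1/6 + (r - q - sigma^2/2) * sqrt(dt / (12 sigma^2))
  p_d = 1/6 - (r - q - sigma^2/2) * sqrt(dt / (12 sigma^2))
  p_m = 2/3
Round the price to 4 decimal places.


Answer: Price = V(0,0) = 6.6684

Derivation:
dt = T/N = 0.333333; dx = sigma*sqrt(3*dt) = 0.430000
u = exp(dx) = 1.537258; d = 1/u = 0.650509
p_u = 0.141298, p_m = 0.666667, p_d = 0.192035
Discount per step: exp(-r*dt) = 0.991040
Stock lattice S(k, j) with j the centered position index:
  k=0: S(0,+0) = 57.0800
  k=1: S(1,-1) = 37.1311; S(1,+0) = 57.0800; S(1,+1) = 87.7467
  k=2: S(2,-2) = 24.1541; S(2,-1) = 37.1311; S(2,+0) = 57.0800; S(2,+1) = 87.7467; S(2,+2) = 134.8892
  k=3: S(3,-3) = 15.7125; S(3,-2) = 24.1541; S(3,-1) = 37.1311; S(3,+0) = 57.0800; S(3,+1) = 87.7467; S(3,+2) = 134.8892; S(3,+3) = 207.3595
Terminal payoffs V(N, j) = max(K - S_T, 0):
  V(3,-3) = 37.707544; V(3,-2) = 29.265908; V(3,-1) = 16.288941; V(3,+0) = 0.000000; V(3,+1) = 0.000000; V(3,+2) = 0.000000; V(3,+3) = 0.000000
Backward induction: V(k, j) = exp(-r*dt) * [p_u * V(k+1, j+1) + p_m * V(k+1, j) + p_d * V(k+1, j-1)]
  V(2,-2) = exp(-r*dt) * [p_u*16.288941 + p_m*29.265908 + p_d*37.707544] = 28.793064
  V(2,-1) = exp(-r*dt) * [p_u*0.000000 + p_m*16.288941 + p_d*29.265908] = 16.331720
  V(2,+0) = exp(-r*dt) * [p_u*0.000000 + p_m*0.000000 + p_d*16.288941] = 3.100019
  V(2,+1) = exp(-r*dt) * [p_u*0.000000 + p_m*0.000000 + p_d*0.000000] = 0.000000
  V(2,+2) = exp(-r*dt) * [p_u*0.000000 + p_m*0.000000 + p_d*0.000000] = 0.000000
  V(1,-1) = exp(-r*dt) * [p_u*3.100019 + p_m*16.331720 + p_d*28.793064] = 16.704099
  V(1,+0) = exp(-r*dt) * [p_u*0.000000 + p_m*3.100019 + p_d*16.331720] = 5.156323
  V(1,+1) = exp(-r*dt) * [p_u*0.000000 + p_m*0.000000 + p_d*3.100019] = 0.589978
  V(0,+0) = exp(-r*dt) * [p_u*0.589978 + p_m*5.156323 + p_d*16.704099] = 6.668395


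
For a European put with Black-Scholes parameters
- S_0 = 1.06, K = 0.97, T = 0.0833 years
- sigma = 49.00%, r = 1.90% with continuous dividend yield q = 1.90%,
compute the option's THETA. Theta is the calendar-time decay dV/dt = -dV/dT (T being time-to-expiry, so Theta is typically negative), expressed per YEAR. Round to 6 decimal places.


d1 = 0.6981086078; d2 = 0.5566860848
phi(d1) = 0.3126670642; exp(-qT) = 0.9984185518; exp(-rT) = 0.9984185518
Theta = -S*exp(-qT)*phi(d1)*sigma/(2*sqrt(T)) + r*K*exp(-rT)*N(-d2) - q*S*exp(-qT)*N(-d1)
N(-d1) = 0.2425546377; N(-d2) = 0.2888709630; sqrt(T) = 0.2886173938
Term 1 = -1.0600 * 0.9984185518 * 0.3126670642 * 0.4900 / (2 * 0.2886173938) = -0.2808951411
Term 2 = 0.0190 * 0.9700 * 0.9984185518 * 0.2888709630 = 0.0053154724
Term 3 = -0.0190 * 1.0600 * 0.9984185518 * 0.2425546377 = -0.0048773249
Theta = -0.2808951411 + (0.0053154724) + (-0.0048773249) = -0.280457

Answer: Theta = -0.280457


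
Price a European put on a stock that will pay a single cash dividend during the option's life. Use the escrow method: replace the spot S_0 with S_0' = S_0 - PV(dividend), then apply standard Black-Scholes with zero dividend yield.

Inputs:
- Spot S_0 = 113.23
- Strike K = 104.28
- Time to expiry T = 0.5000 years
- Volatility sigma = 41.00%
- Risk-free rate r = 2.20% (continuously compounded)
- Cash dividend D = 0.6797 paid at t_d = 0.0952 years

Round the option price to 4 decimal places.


Answer: Price = 8.2789

Derivation:
PV(D) = D * exp(-r * t_d) = 0.6797 * 0.99790779 = 0.67827793
S_0' = S_0 - PV(D) = 113.2300 - 0.67827793 = 112.55172207
d1 = (ln(S_0'/K) + (r + sigma^2/2)*T) / (sigma*sqrt(T)) = 0.44619569
d2 = d1 - sigma*sqrt(T) = 0.15628191
exp(-rT) = 0.98906028
N(-d1) = 0.32772795; N(-d2) = 0.43790541
P = K * exp(-rT) * N(-d2) - S_0' * N(-d1) = 104.2800 * 0.98906028 * 0.43790541 - 112.55172207 * 0.32772795 = 8.2789


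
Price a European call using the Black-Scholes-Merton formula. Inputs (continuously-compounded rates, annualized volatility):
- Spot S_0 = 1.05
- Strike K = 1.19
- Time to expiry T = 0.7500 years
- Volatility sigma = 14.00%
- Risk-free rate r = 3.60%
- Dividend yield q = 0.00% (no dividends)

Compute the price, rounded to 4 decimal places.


Answer: Price = 0.0158

Derivation:
d1 = (ln(S/K) + (r - q + 0.5*sigma^2) * T) / (sigma * sqrt(T)) = -0.74901418
d2 = d1 - sigma * sqrt(T) = -0.87025774
exp(-rT) = 0.97336124; exp(-qT) = 1.00000000
C = S_0 * exp(-qT) * N(d1) - K * exp(-rT) * N(d2)
N(d1) = 0.22692433; N(d2) = 0.19207979
C = 1.0500 * 1.00000000 * 0.22692433 - 1.1900 * 0.97336124 * 0.19207979 = 0.0158


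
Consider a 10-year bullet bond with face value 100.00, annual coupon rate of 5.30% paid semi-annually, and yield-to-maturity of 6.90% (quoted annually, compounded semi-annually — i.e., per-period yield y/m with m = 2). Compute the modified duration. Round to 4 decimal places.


Coupon per period c = face * coupon_rate / m = 2.650000
Periods per year m = 2; per-period yield y/m = 0.034500
Number of cashflows N = 20
Cashflows (t years, CF_t, discount factor 1/(1+y/m)^(m*t), PV):
  t = 0.5000: CF_t = 2.650000, DF = 0.966651, PV = 2.561624
  t = 1.0000: CF_t = 2.650000, DF = 0.934413, PV = 2.476195
  t = 1.5000: CF_t = 2.650000, DF = 0.903251, PV = 2.393616
  t = 2.0000: CF_t = 2.650000, DF = 0.873128, PV = 2.313790
  t = 2.5000: CF_t = 2.650000, DF = 0.844010, PV = 2.236626
  t = 3.0000: CF_t = 2.650000, DF = 0.815863, PV = 2.162036
  t = 3.5000: CF_t = 2.650000, DF = 0.788654, PV = 2.089933
  t = 4.0000: CF_t = 2.650000, DF = 0.762353, PV = 2.020235
  t = 4.5000: CF_t = 2.650000, DF = 0.736929, PV = 1.952861
  t = 5.0000: CF_t = 2.650000, DF = 0.712353, PV = 1.887735
  t = 5.5000: CF_t = 2.650000, DF = 0.688596, PV = 1.824780
  t = 6.0000: CF_t = 2.650000, DF = 0.665632, PV = 1.763924
  t = 6.5000: CF_t = 2.650000, DF = 0.643433, PV = 1.705098
  t = 7.0000: CF_t = 2.650000, DF = 0.621975, PV = 1.648234
  t = 7.5000: CF_t = 2.650000, DF = 0.601233, PV = 1.593267
  t = 8.0000: CF_t = 2.650000, DF = 0.581182, PV = 1.540132
  t = 8.5000: CF_t = 2.650000, DF = 0.561800, PV = 1.488769
  t = 9.0000: CF_t = 2.650000, DF = 0.543064, PV = 1.439120
  t = 9.5000: CF_t = 2.650000, DF = 0.524953, PV = 1.391126
  t = 10.0000: CF_t = 102.650000, DF = 0.507446, PV = 52.089364
Price P = sum_t PV_t = 88.578465
First compute Macaulay numerator sum_t t * PV_t:
  t * PV_t at t = 0.5000: 1.280812
  t * PV_t at t = 1.0000: 2.476195
  t * PV_t at t = 1.5000: 3.590423
  t * PV_t at t = 2.0000: 4.627580
  t * PV_t at t = 2.5000: 5.591565
  t * PV_t at t = 3.0000: 6.486108
  t * PV_t at t = 3.5000: 7.314766
  t * PV_t at t = 4.0000: 8.080940
  t * PV_t at t = 4.5000: 8.787876
  t * PV_t at t = 5.0000: 9.438673
  t * PV_t at t = 5.5000: 10.036288
  t * PV_t at t = 6.0000: 10.583546
  t * PV_t at t = 6.5000: 11.083139
  t * PV_t at t = 7.0000: 11.537640
  t * PV_t at t = 7.5000: 11.949499
  t * PV_t at t = 8.0000: 12.321056
  t * PV_t at t = 8.5000: 12.654541
  t * PV_t at t = 9.0000: 12.952079
  t * PV_t at t = 9.5000: 13.215697
  t * PV_t at t = 10.0000: 520.893639
Macaulay duration D = 684.902062 / 88.578465 = 7.732151
Modified duration = D / (1 + y/m) = 7.732151 / (1 + 0.034500) = 7.474288

Answer: Modified duration = 7.4743


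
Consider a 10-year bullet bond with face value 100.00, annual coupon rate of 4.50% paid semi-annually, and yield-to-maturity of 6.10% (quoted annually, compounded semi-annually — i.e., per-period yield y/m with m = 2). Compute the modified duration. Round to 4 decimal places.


Answer: Modified duration = 7.7796

Derivation:
Coupon per period c = face * coupon_rate / m = 2.250000
Periods per year m = 2; per-period yield y/m = 0.030500
Number of cashflows N = 20
Cashflows (t years, CF_t, discount factor 1/(1+y/m)^(m*t), PV):
  t = 0.5000: CF_t = 2.250000, DF = 0.970403, PV = 2.183406
  t = 1.0000: CF_t = 2.250000, DF = 0.941681, PV = 2.118783
  t = 1.5000: CF_t = 2.250000, DF = 0.913810, PV = 2.056073
  t = 2.0000: CF_t = 2.250000, DF = 0.886764, PV = 1.995219
  t = 2.5000: CF_t = 2.250000, DF = 0.860518, PV = 1.936166
  t = 3.0000: CF_t = 2.250000, DF = 0.835049, PV = 1.878861
  t = 3.5000: CF_t = 2.250000, DF = 0.810334, PV = 1.823251
  t = 4.0000: CF_t = 2.250000, DF = 0.786350, PV = 1.769288
  t = 4.5000: CF_t = 2.250000, DF = 0.763076, PV = 1.716922
  t = 5.0000: CF_t = 2.250000, DF = 0.740491, PV = 1.666106
  t = 5.5000: CF_t = 2.250000, DF = 0.718575, PV = 1.616794
  t = 6.0000: CF_t = 2.250000, DF = 0.697307, PV = 1.568941
  t = 6.5000: CF_t = 2.250000, DF = 0.676669, PV = 1.522504
  t = 7.0000: CF_t = 2.250000, DF = 0.656641, PV = 1.477442
  t = 7.5000: CF_t = 2.250000, DF = 0.637206, PV = 1.433714
  t = 8.0000: CF_t = 2.250000, DF = 0.618347, PV = 1.391280
  t = 8.5000: CF_t = 2.250000, DF = 0.600045, PV = 1.350102
  t = 9.0000: CF_t = 2.250000, DF = 0.582286, PV = 1.310143
  t = 9.5000: CF_t = 2.250000, DF = 0.565052, PV = 1.271366
  t = 10.0000: CF_t = 102.250000, DF = 0.548328, PV = 56.066493
Price P = sum_t PV_t = 88.152854
First compute Macaulay numerator sum_t t * PV_t:
  t * PV_t at t = 0.5000: 1.091703
  t * PV_t at t = 1.0000: 2.118783
  t * PV_t at t = 1.5000: 3.084109
  t * PV_t at t = 2.0000: 3.990438
  t * PV_t at t = 2.5000: 4.840414
  t * PV_t at t = 3.0000: 5.636582
  t * PV_t at t = 3.5000: 6.381380
  t * PV_t at t = 4.0000: 7.077152
  t * PV_t at t = 4.5000: 7.726149
  t * PV_t at t = 5.0000: 8.330529
  t * PV_t at t = 5.5000: 8.892364
  t * PV_t at t = 6.0000: 9.413645
  t * PV_t at t = 6.5000: 9.896279
  t * PV_t at t = 7.0000: 10.342097
  t * PV_t at t = 7.5000: 10.752856
  t * PV_t at t = 8.0000: 11.130241
  t * PV_t at t = 8.5000: 11.475867
  t * PV_t at t = 9.0000: 11.791284
  t * PV_t at t = 9.5000: 12.077977
  t * PV_t at t = 10.0000: 560.664934
Macaulay duration D = 706.714783 / 88.152854 = 8.016925
Modified duration = D / (1 + y/m) = 8.016925 / (1 + 0.030500) = 7.779645


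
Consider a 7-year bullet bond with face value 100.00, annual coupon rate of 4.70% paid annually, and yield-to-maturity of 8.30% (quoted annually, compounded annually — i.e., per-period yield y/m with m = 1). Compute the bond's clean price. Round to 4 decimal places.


Answer: Price = 81.4478

Derivation:
Coupon per period c = face * coupon_rate / m = 4.700000
Periods per year m = 1; per-period yield y/m = 0.083000
Number of cashflows N = 7
Cashflows (t years, CF_t, discount factor 1/(1+y/m)^(m*t), PV):
  t = 1.0000: CF_t = 4.700000, DF = 0.923361, PV = 4.339797
  t = 2.0000: CF_t = 4.700000, DF = 0.852596, PV = 4.007199
  t = 3.0000: CF_t = 4.700000, DF = 0.787254, PV = 3.700092
  t = 4.0000: CF_t = 4.700000, DF = 0.726919, PV = 3.416521
  t = 5.0000: CF_t = 4.700000, DF = 0.671209, PV = 3.154682
  t = 6.0000: CF_t = 4.700000, DF = 0.619768, PV = 2.912910
  t = 7.0000: CF_t = 104.700000, DF = 0.572270, PV = 59.916645
Price P = sum_t PV_t = 81.447845


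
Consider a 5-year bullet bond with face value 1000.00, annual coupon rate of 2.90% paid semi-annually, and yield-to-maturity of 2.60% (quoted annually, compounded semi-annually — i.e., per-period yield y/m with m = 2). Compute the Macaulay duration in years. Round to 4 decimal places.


Coupon per period c = face * coupon_rate / m = 14.500000
Periods per year m = 2; per-period yield y/m = 0.013000
Number of cashflows N = 10
Cashflows (t years, CF_t, discount factor 1/(1+y/m)^(m*t), PV):
  t = 0.5000: CF_t = 14.500000, DF = 0.987167, PV = 14.313919
  t = 1.0000: CF_t = 14.500000, DF = 0.974498, PV = 14.130226
  t = 1.5000: CF_t = 14.500000, DF = 0.961992, PV = 13.948891
  t = 2.0000: CF_t = 14.500000, DF = 0.949647, PV = 13.769882
  t = 2.5000: CF_t = 14.500000, DF = 0.937460, PV = 13.593171
  t = 3.0000: CF_t = 14.500000, DF = 0.925429, PV = 13.418727
  t = 3.5000: CF_t = 14.500000, DF = 0.913553, PV = 13.246523
  t = 4.0000: CF_t = 14.500000, DF = 0.901829, PV = 13.076528
  t = 4.5000: CF_t = 14.500000, DF = 0.890256, PV = 12.908714
  t = 5.0000: CF_t = 1014.500000, DF = 0.878831, PV = 891.574416
Price P = sum_t PV_t = 1013.980997
Macaulay numerator sum_t t * PV_t:
  t * PV_t at t = 0.5000: 7.156960
  t * PV_t at t = 1.0000: 14.130226
  t * PV_t at t = 1.5000: 20.923336
  t * PV_t at t = 2.0000: 27.539764
  t * PV_t at t = 2.5000: 33.982927
  t * PV_t at t = 3.0000: 40.256182
  t * PV_t at t = 3.5000: 46.362829
  t * PV_t at t = 4.0000: 52.306111
  t * PV_t at t = 4.5000: 58.089215
  t * PV_t at t = 5.0000: 4457.872080
Macaulay duration D = (sum_t t * PV_t) / P = 4758.619630 / 1013.980997 = 4.693007

Answer: Macaulay duration = 4.6930 years


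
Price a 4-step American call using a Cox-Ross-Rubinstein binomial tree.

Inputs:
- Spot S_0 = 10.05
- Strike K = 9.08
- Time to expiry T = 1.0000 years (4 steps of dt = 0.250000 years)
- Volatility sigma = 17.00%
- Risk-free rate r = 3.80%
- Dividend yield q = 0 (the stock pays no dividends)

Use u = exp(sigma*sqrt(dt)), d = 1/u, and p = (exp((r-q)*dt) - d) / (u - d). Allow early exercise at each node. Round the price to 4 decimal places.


dt = T/N = 0.250000
u = exp(sigma*sqrt(dt)) = 1.088717; d = 1/u = 0.918512
p = (exp((r-q)*dt) - d) / (u - d) = 0.534844
Discount per step: exp(-r*dt) = 0.990545
Stock lattice S(k, i) with i counting down-moves:
  k=0: S(0,0) = 10.0500
  k=1: S(1,0) = 10.9416; S(1,1) = 9.2310
  k=2: S(2,0) = 11.9123; S(2,1) = 10.0500; S(2,2) = 8.4788
  k=3: S(3,0) = 12.9691; S(3,1) = 10.9416; S(3,2) = 9.2310; S(3,3) = 7.7879
  k=4: S(4,0) = 14.1197; S(4,1) = 11.9123; S(4,2) = 10.0500; S(4,3) = 8.4788; S(4,4) = 7.1533
Terminal payoffs V(N, i) = max(S_T - K, 0):
  V(4,0) = 5.039723; V(4,1) = 2.832314; V(4,2) = 0.970000; V(4,3) = 0.000000; V(4,4) = 0.000000
Backward induction: V(k, i) = exp(-r*dt) * [p * V(k+1, i) + (1-p) * V(k+1, i+1)]; then take max(V_cont, immediate exercise) for American.
  V(3,0) = exp(-r*dt) * [p*5.039723 + (1-p)*2.832314] = 3.974991; exercise = 3.889139; V(3,0) = max -> 3.974991
  V(3,1) = exp(-r*dt) * [p*2.832314 + (1-p)*0.970000] = 1.947458; exercise = 1.861607; V(3,1) = max -> 1.947458
  V(3,2) = exp(-r*dt) * [p*0.970000 + (1-p)*0.000000] = 0.513893; exercise = 0.151048; V(3,2) = max -> 0.513893
  V(3,3) = exp(-r*dt) * [p*0.000000 + (1-p)*0.000000] = 0.000000; exercise = 0.000000; V(3,3) = max -> 0.000000
  V(2,0) = exp(-r*dt) * [p*3.974991 + (1-p)*1.947458] = 3.003205; exercise = 2.832314; V(2,0) = max -> 3.003205
  V(2,1) = exp(-r*dt) * [p*1.947458 + (1-p)*0.513893] = 1.268518; exercise = 0.970000; V(2,1) = max -> 1.268518
  V(2,2) = exp(-r*dt) * [p*0.513893 + (1-p)*0.000000] = 0.272254; exercise = 0.000000; V(2,2) = max -> 0.272254
  V(1,0) = exp(-r*dt) * [p*3.003205 + (1-p)*1.268518] = 2.175539; exercise = 1.861607; V(1,0) = max -> 2.175539
  V(1,1) = exp(-r*dt) * [p*1.268518 + (1-p)*0.272254] = 0.797488; exercise = 0.151048; V(1,1) = max -> 0.797488
  V(0,0) = exp(-r*dt) * [p*2.175539 + (1-p)*0.797488] = 1.520021; exercise = 0.970000; V(0,0) = max -> 1.520021

Answer: Price = V(0,0) = 1.5200


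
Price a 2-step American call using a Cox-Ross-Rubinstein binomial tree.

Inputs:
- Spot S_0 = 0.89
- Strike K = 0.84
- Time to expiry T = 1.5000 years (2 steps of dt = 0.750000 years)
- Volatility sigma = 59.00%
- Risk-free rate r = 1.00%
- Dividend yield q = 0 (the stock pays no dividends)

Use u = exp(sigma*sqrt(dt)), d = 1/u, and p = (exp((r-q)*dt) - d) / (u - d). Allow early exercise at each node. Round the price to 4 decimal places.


Answer: Price = V(0,0) = 0.2580

Derivation:
dt = T/N = 0.750000
u = exp(sigma*sqrt(dt)) = 1.666882; d = 1/u = 0.599922
p = (exp((r-q)*dt) - d) / (u - d) = 0.382025
Discount per step: exp(-r*dt) = 0.992528
Stock lattice S(k, i) with i counting down-moves:
  k=0: S(0,0) = 0.8900
  k=1: S(1,0) = 1.4835; S(1,1) = 0.5339
  k=2: S(2,0) = 2.4729; S(2,1) = 0.8900; S(2,2) = 0.3203
Terminal payoffs V(N, i) = max(S_T - K, 0):
  V(2,0) = 1.632862; V(2,1) = 0.050000; V(2,2) = 0.000000
Backward induction: V(k, i) = exp(-r*dt) * [p * V(k+1, i) + (1-p) * V(k+1, i+1)]; then take max(V_cont, immediate exercise) for American.
  V(1,0) = exp(-r*dt) * [p*1.632862 + (1-p)*0.050000] = 0.649802; exercise = 0.643525; V(1,0) = max -> 0.649802
  V(1,1) = exp(-r*dt) * [p*0.050000 + (1-p)*0.000000] = 0.018959; exercise = 0.000000; V(1,1) = max -> 0.018959
  V(0,0) = exp(-r*dt) * [p*0.649802 + (1-p)*0.018959] = 0.258014; exercise = 0.050000; V(0,0) = max -> 0.258014


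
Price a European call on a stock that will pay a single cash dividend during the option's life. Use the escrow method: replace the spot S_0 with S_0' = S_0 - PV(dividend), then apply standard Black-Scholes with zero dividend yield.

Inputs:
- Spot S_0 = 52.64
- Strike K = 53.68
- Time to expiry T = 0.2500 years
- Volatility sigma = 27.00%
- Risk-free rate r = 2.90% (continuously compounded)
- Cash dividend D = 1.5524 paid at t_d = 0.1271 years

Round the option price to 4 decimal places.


PV(D) = D * exp(-r * t_d) = 1.5524 * 0.99632088 = 1.54668854
S_0' = S_0 - PV(D) = 52.6400 - 1.54668854 = 51.09331146
d1 = (ln(S_0'/K) + (r + sigma^2/2)*T) / (sigma*sqrt(T)) = -0.24462515
d2 = d1 - sigma*sqrt(T) = -0.37962515
exp(-rT) = 0.99277622
N(d1) = 0.40337334; N(d2) = 0.35211184
C = S_0' * N(d1) - K * exp(-rT) * N(d2) = 51.09331146 * 0.40337334 - 53.6800 * 0.99277622 * 0.35211184 = 1.8449

Answer: Price = 1.8449


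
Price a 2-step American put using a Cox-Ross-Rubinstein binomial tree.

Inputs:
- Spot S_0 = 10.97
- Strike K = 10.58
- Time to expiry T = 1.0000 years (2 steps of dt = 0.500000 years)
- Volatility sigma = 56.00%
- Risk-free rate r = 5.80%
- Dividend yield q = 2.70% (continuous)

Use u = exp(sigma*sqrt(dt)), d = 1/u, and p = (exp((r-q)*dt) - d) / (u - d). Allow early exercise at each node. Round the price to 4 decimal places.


dt = T/N = 0.500000
u = exp(sigma*sqrt(dt)) = 1.485839; d = 1/u = 0.673020
p = (exp((r-q)*dt) - d) / (u - d) = 0.421497
Discount per step: exp(-r*dt) = 0.971416
Stock lattice S(k, i) with i counting down-moves:
  k=0: S(0,0) = 10.9700
  k=1: S(1,0) = 16.2997; S(1,1) = 7.3830
  k=2: S(2,0) = 24.2187; S(2,1) = 10.9700; S(2,2) = 4.9689
Terminal payoffs V(N, i) = max(K - S_T, 0):
  V(2,0) = 0.000000; V(2,1) = 0.000000; V(2,2) = 5.611069
Backward induction: V(k, i) = exp(-r*dt) * [p * V(k+1, i) + (1-p) * V(k+1, i+1)]; then take max(V_cont, immediate exercise) for American.
  V(1,0) = exp(-r*dt) * [p*0.000000 + (1-p)*0.000000] = 0.000000; exercise = 0.000000; V(1,0) = max -> 0.000000
  V(1,1) = exp(-r*dt) * [p*0.000000 + (1-p)*5.611069] = 3.153240; exercise = 3.196967; V(1,1) = max -> 3.196967
  V(0,0) = exp(-r*dt) * [p*0.000000 + (1-p)*3.196967] = 1.796592; exercise = 0.000000; V(0,0) = max -> 1.796592

Answer: Price = V(0,0) = 1.7966


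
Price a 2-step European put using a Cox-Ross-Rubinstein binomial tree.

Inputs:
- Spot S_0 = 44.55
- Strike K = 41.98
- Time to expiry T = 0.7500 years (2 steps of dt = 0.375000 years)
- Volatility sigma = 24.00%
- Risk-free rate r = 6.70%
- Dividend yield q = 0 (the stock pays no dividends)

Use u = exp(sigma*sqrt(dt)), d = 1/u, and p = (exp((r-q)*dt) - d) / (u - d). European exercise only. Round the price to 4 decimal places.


dt = T/N = 0.375000
u = exp(sigma*sqrt(dt)) = 1.158319; d = 1/u = 0.863320
p = (exp((r-q)*dt) - d) / (u - d) = 0.549573
Discount per step: exp(-r*dt) = 0.975188
Stock lattice S(k, i) with i counting down-moves:
  k=0: S(0,0) = 44.5500
  k=1: S(1,0) = 51.6031; S(1,1) = 38.4609
  k=2: S(2,0) = 59.7728; S(2,1) = 44.5500; S(2,2) = 33.2041
Terminal payoffs V(N, i) = max(K - S_T, 0):
  V(2,0) = 0.000000; V(2,1) = 0.000000; V(2,2) = 8.775899
Backward induction: V(k, i) = exp(-r*dt) * [p * V(k+1, i) + (1-p) * V(k+1, i+1)].
  V(1,0) = exp(-r*dt) * [p*0.000000 + (1-p)*0.000000] = 0.000000
  V(1,1) = exp(-r*dt) * [p*0.000000 + (1-p)*8.775899] = 3.854826
  V(0,0) = exp(-r*dt) * [p*0.000000 + (1-p)*3.854826] = 1.693237

Answer: Price = V(0,0) = 1.6932


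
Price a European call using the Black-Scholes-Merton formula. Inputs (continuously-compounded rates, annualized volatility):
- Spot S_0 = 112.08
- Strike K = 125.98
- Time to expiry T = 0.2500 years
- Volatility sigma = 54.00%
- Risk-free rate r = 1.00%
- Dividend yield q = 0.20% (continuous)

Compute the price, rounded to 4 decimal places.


d1 = (ln(S/K) + (r - q + 0.5*sigma^2) * T) / (sigma * sqrt(T)) = -0.29059356
d2 = d1 - sigma * sqrt(T) = -0.56059356
exp(-rT) = 0.99750312; exp(-qT) = 0.99950012
C = S_0 * exp(-qT) * N(d1) - K * exp(-rT) * N(d2)
N(d1) = 0.38568109; N(d2) = 0.28753732
C = 112.0800 * 0.99950012 * 0.38568109 - 125.9800 * 0.99750312 * 0.28753732 = 7.0720

Answer: Price = 7.0720


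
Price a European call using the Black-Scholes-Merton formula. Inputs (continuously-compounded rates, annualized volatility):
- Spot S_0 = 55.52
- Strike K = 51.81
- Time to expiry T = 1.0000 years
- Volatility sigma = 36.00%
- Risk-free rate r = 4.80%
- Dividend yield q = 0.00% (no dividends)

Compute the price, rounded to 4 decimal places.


Answer: Price = 10.9501

Derivation:
d1 = (ln(S/K) + (r - q + 0.5*sigma^2) * T) / (sigma * sqrt(T)) = 0.50544482
d2 = d1 - sigma * sqrt(T) = 0.14544482
exp(-rT) = 0.95313379; exp(-qT) = 1.00000000
C = S_0 * exp(-qT) * N(d1) - K * exp(-rT) * N(d2)
N(d1) = 0.69337678; N(d2) = 0.55782016
C = 55.5200 * 1.00000000 * 0.69337678 - 51.8100 * 0.95313379 * 0.55782016 = 10.9501


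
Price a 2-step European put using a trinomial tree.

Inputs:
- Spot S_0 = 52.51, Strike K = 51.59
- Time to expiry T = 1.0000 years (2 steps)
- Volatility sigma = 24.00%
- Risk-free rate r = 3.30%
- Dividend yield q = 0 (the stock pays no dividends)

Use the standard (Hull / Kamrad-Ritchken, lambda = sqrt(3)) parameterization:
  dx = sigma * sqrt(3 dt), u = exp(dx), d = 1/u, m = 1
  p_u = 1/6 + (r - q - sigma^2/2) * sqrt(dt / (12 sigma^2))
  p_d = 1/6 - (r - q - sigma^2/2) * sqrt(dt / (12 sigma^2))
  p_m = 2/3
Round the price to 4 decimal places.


Answer: Price = V(0,0) = 3.1972

Derivation:
dt = T/N = 0.500000; dx = sigma*sqrt(3*dt) = 0.293939
u = exp(dx) = 1.341702; d = 1/u = 0.745322
p_u = 0.170239, p_m = 0.666667, p_d = 0.163094
Discount per step: exp(-r*dt) = 0.983635
Stock lattice S(k, j) with j the centered position index:
  k=0: S(0,+0) = 52.5100
  k=1: S(1,-1) = 39.1369; S(1,+0) = 52.5100; S(1,+1) = 70.4528
  k=2: S(2,-2) = 29.1696; S(2,-1) = 39.1369; S(2,+0) = 52.5100; S(2,+1) = 70.4528; S(2,+2) = 94.5266
Terminal payoffs V(N, j) = max(K - S_T, 0):
  V(2,-2) = 22.420429; V(2,-1) = 12.453135; V(2,+0) = 0.000000; V(2,+1) = 0.000000; V(2,+2) = 0.000000
Backward induction: V(k, j) = exp(-r*dt) * [p_u * V(k+1, j+1) + p_m * V(k+1, j) + p_d * V(k+1, j-1)]
  V(1,-1) = exp(-r*dt) * [p_u*0.000000 + p_m*12.453135 + p_d*22.420429] = 11.763038
  V(1,+0) = exp(-r*dt) * [p_u*0.000000 + p_m*0.000000 + p_d*12.453135] = 1.997801
  V(1,+1) = exp(-r*dt) * [p_u*0.000000 + p_m*0.000000 + p_d*0.000000] = 0.000000
  V(0,+0) = exp(-r*dt) * [p_u*0.000000 + p_m*1.997801 + p_d*11.763038] = 3.197163


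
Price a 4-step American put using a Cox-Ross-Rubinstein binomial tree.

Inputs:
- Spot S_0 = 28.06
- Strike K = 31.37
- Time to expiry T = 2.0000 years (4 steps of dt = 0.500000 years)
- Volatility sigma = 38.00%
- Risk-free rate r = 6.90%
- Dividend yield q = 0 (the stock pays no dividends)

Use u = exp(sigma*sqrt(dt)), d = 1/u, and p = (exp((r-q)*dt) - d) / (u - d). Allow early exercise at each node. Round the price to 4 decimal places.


Answer: Price = V(0,0) = 6.3127

Derivation:
dt = T/N = 0.500000
u = exp(sigma*sqrt(dt)) = 1.308263; d = 1/u = 0.764372
p = (exp((r-q)*dt) - d) / (u - d) = 0.497765
Discount per step: exp(-r*dt) = 0.966088
Stock lattice S(k, i) with i counting down-moves:
  k=0: S(0,0) = 28.0600
  k=1: S(1,0) = 36.7099; S(1,1) = 21.4483
  k=2: S(2,0) = 48.0262; S(2,1) = 28.0600; S(2,2) = 16.3945
  k=3: S(3,0) = 62.8309; S(3,1) = 36.7099; S(3,2) = 21.4483; S(3,3) = 12.5315
  k=4: S(4,0) = 82.1993; S(4,1) = 48.0262; S(4,2) = 28.0600; S(4,3) = 16.3945; S(4,4) = 9.5787
Terminal payoffs V(N, i) = max(K - S_T, 0):
  V(4,0) = 0.000000; V(4,1) = 0.000000; V(4,2) = 3.310000; V(4,3) = 14.975533; V(4,4) = 21.791292
Backward induction: V(k, i) = exp(-r*dt) * [p * V(k+1, i) + (1-p) * V(k+1, i+1)]; then take max(V_cont, immediate exercise) for American.
  V(3,0) = exp(-r*dt) * [p*0.000000 + (1-p)*0.000000] = 0.000000; exercise = 0.000000; V(3,0) = max -> 0.000000
  V(3,1) = exp(-r*dt) * [p*0.000000 + (1-p)*3.310000] = 1.606024; exercise = 0.000000; V(3,1) = max -> 1.606024
  V(3,2) = exp(-r*dt) * [p*3.310000 + (1-p)*14.975533] = 8.857910; exercise = 9.921719; V(3,2) = max -> 9.921719
  V(3,3) = exp(-r*dt) * [p*14.975533 + (1-p)*21.791292] = 17.774718; exercise = 18.838527; V(3,3) = max -> 18.838527
  V(2,0) = exp(-r*dt) * [p*0.000000 + (1-p)*1.606024] = 0.779248; exercise = 0.000000; V(2,0) = max -> 0.779248
  V(2,1) = exp(-r*dt) * [p*1.606024 + (1-p)*9.921719] = 5.586366; exercise = 3.310000; V(2,1) = max -> 5.586366
  V(2,2) = exp(-r*dt) * [p*9.921719 + (1-p)*18.838527] = 13.911724; exercise = 14.975533; V(2,2) = max -> 14.975533
  V(1,0) = exp(-r*dt) * [p*0.779248 + (1-p)*5.586366] = 3.085253; exercise = 0.000000; V(1,0) = max -> 3.085253
  V(1,1) = exp(-r*dt) * [p*5.586366 + (1-p)*14.975533] = 9.952580; exercise = 9.921719; V(1,1) = max -> 9.952580
  V(0,0) = exp(-r*dt) * [p*3.085253 + (1-p)*9.952580] = 6.312679; exercise = 3.310000; V(0,0) = max -> 6.312679


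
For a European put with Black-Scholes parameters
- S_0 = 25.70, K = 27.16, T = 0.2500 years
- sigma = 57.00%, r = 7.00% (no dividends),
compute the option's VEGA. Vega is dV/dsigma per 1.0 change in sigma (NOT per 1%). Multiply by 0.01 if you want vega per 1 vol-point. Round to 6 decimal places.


Answer: Vega = 5.126151

Derivation:
d1 = 0.0100287341; d2 = -0.2749712659
phi(d1) = 0.3989222190; exp(-qT) = 1.0000000000; exp(-rT) = 0.9826522357
Vega = S * exp(-qT) * phi(d1) * sqrt(T) = 25.7000 * 1.0000000000 * 0.3989222190 * 0.5000000000 = 5.126151


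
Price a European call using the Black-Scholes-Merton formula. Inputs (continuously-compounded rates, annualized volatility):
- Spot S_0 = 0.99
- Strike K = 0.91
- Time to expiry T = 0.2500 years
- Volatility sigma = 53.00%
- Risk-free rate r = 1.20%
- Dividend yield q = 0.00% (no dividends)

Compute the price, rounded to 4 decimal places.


d1 = (ln(S/K) + (r - q + 0.5*sigma^2) * T) / (sigma * sqrt(T)) = 0.46178432
d2 = d1 - sigma * sqrt(T) = 0.19678432
exp(-rT) = 0.99700450; exp(-qT) = 1.00000000
C = S_0 * exp(-qT) * N(d1) - K * exp(-rT) * N(d2)
N(d1) = 0.67788200; N(d2) = 0.57800184
C = 0.9900 * 1.00000000 * 0.67788200 - 0.9100 * 0.99700450 * 0.57800184 = 0.1467

Answer: Price = 0.1467


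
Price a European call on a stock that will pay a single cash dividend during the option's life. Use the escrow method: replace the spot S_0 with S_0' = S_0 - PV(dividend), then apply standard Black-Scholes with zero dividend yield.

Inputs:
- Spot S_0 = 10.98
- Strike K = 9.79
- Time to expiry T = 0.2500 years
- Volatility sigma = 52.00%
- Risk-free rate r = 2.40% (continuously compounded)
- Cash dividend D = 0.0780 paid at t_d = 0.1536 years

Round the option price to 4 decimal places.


PV(D) = D * exp(-r * t_d) = 0.0780 * 0.99632039 = 0.07771299
S_0' = S_0 - PV(D) = 10.9800 - 0.07771299 = 10.90228701
d1 = (ln(S_0'/K) + (r + sigma^2/2)*T) / (sigma*sqrt(T)) = 0.56696588
d2 = d1 - sigma*sqrt(T) = 0.30696588
exp(-rT) = 0.99401796
N(d1) = 0.71463132; N(d2) = 0.62056533
C = S_0' * N(d1) - K * exp(-rT) * N(d2) = 10.90228701 * 0.71463132 - 9.7900 * 0.99401796 * 0.62056533 = 1.7521

Answer: Price = 1.7521


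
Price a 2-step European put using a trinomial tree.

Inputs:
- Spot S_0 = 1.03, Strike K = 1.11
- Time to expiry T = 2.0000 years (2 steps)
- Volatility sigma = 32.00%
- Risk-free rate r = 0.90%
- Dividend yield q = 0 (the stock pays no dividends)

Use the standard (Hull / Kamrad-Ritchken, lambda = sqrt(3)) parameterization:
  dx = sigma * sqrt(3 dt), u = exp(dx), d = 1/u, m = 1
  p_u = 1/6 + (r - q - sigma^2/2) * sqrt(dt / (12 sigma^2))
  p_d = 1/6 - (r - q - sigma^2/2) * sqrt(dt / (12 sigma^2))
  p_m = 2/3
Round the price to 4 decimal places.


dt = T/N = 1.000000; dx = sigma*sqrt(3*dt) = 0.554256
u = exp(dx) = 1.740646; d = 1/u = 0.574499
p_u = 0.128598, p_m = 0.666667, p_d = 0.204736
Discount per step: exp(-r*dt) = 0.991040
Stock lattice S(k, j) with j the centered position index:
  k=0: S(0,+0) = 1.0300
  k=1: S(1,-1) = 0.5917; S(1,+0) = 1.0300; S(1,+1) = 1.7929
  k=2: S(2,-2) = 0.3400; S(2,-1) = 0.5917; S(2,+0) = 1.0300; S(2,+1) = 1.7929; S(2,+2) = 3.1207
Terminal payoffs V(N, j) = max(K - S_T, 0):
  V(2,-2) = 0.770049; V(2,-1) = 0.518266; V(2,+0) = 0.080000; V(2,+1) = 0.000000; V(2,+2) = 0.000000
Backward induction: V(k, j) = exp(-r*dt) * [p_u * V(k+1, j+1) + p_m * V(k+1, j) + p_d * V(k+1, j-1)]
  V(1,-1) = exp(-r*dt) * [p_u*0.080000 + p_m*0.518266 + p_d*0.770049] = 0.508854
  V(1,+0) = exp(-r*dt) * [p_u*0.000000 + p_m*0.080000 + p_d*0.518266] = 0.158012
  V(1,+1) = exp(-r*dt) * [p_u*0.000000 + p_m*0.000000 + p_d*0.080000] = 0.016232
  V(0,+0) = exp(-r*dt) * [p_u*0.016232 + p_m*0.158012 + p_d*0.508854] = 0.209714

Answer: Price = V(0,0) = 0.2097


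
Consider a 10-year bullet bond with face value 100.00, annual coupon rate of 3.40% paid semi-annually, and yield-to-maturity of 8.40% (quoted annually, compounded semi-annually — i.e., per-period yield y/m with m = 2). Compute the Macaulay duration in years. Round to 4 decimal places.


Coupon per period c = face * coupon_rate / m = 1.700000
Periods per year m = 2; per-period yield y/m = 0.042000
Number of cashflows N = 20
Cashflows (t years, CF_t, discount factor 1/(1+y/m)^(m*t), PV):
  t = 0.5000: CF_t = 1.700000, DF = 0.959693, PV = 1.631478
  t = 1.0000: CF_t = 1.700000, DF = 0.921010, PV = 1.565718
  t = 1.5000: CF_t = 1.700000, DF = 0.883887, PV = 1.502608
  t = 2.0000: CF_t = 1.700000, DF = 0.848260, PV = 1.442042
  t = 2.5000: CF_t = 1.700000, DF = 0.814069, PV = 1.383918
  t = 3.0000: CF_t = 1.700000, DF = 0.781257, PV = 1.328136
  t = 3.5000: CF_t = 1.700000, DF = 0.749766, PV = 1.274603
  t = 4.0000: CF_t = 1.700000, DF = 0.719545, PV = 1.223227
  t = 4.5000: CF_t = 1.700000, DF = 0.690543, PV = 1.173923
  t = 5.0000: CF_t = 1.700000, DF = 0.662709, PV = 1.126605
  t = 5.5000: CF_t = 1.700000, DF = 0.635997, PV = 1.081195
  t = 6.0000: CF_t = 1.700000, DF = 0.610362, PV = 1.037615
  t = 6.5000: CF_t = 1.700000, DF = 0.585760, PV = 0.995792
  t = 7.0000: CF_t = 1.700000, DF = 0.562150, PV = 0.955654
  t = 7.5000: CF_t = 1.700000, DF = 0.539491, PV = 0.917135
  t = 8.0000: CF_t = 1.700000, DF = 0.517746, PV = 0.880168
  t = 8.5000: CF_t = 1.700000, DF = 0.496877, PV = 0.844691
  t = 9.0000: CF_t = 1.700000, DF = 0.476849, PV = 0.810644
  t = 9.5000: CF_t = 1.700000, DF = 0.457629, PV = 0.777969
  t = 10.0000: CF_t = 101.700000, DF = 0.439183, PV = 44.664921
Price P = sum_t PV_t = 66.618042
Macaulay numerator sum_t t * PV_t:
  t * PV_t at t = 0.5000: 0.815739
  t * PV_t at t = 1.0000: 1.565718
  t * PV_t at t = 1.5000: 2.253912
  t * PV_t at t = 2.0000: 2.884085
  t * PV_t at t = 2.5000: 3.459795
  t * PV_t at t = 3.0000: 3.984409
  t * PV_t at t = 3.5000: 4.461110
  t * PV_t at t = 4.0000: 4.892909
  t * PV_t at t = 4.5000: 5.282652
  t * PV_t at t = 5.0000: 5.633026
  t * PV_t at t = 5.5000: 5.946572
  t * PV_t at t = 6.0000: 6.225691
  t * PV_t at t = 6.5000: 6.472647
  t * PV_t at t = 7.0000: 6.689581
  t * PV_t at t = 7.5000: 6.878510
  t * PV_t at t = 8.0000: 7.041341
  t * PV_t at t = 8.5000: 7.179871
  t * PV_t at t = 9.0000: 7.295793
  t * PV_t at t = 9.5000: 7.390705
  t * PV_t at t = 10.0000: 446.649214
Macaulay duration D = (sum_t t * PV_t) / P = 543.003279 / 66.618042 = 8.150994

Answer: Macaulay duration = 8.1510 years


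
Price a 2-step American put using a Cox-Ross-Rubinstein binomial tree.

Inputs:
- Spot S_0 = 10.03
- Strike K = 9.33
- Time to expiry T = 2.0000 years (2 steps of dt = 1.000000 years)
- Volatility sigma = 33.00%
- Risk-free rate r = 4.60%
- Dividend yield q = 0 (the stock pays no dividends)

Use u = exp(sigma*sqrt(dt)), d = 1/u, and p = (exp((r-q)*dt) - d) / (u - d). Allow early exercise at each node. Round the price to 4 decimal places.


dt = T/N = 1.000000
u = exp(sigma*sqrt(dt)) = 1.390968; d = 1/u = 0.718924
p = (exp((r-q)*dt) - d) / (u - d) = 0.488287
Discount per step: exp(-r*dt) = 0.955042
Stock lattice S(k, i) with i counting down-moves:
  k=0: S(0,0) = 10.0300
  k=1: S(1,0) = 13.9514; S(1,1) = 7.2108
  k=2: S(2,0) = 19.4060; S(2,1) = 10.0300; S(2,2) = 5.1840
Terminal payoffs V(N, i) = max(K - S_T, 0):
  V(2,0) = 0.000000; V(2,1) = 0.000000; V(2,2) = 4.145981
Backward induction: V(k, i) = exp(-r*dt) * [p * V(k+1, i) + (1-p) * V(k+1, i+1)]; then take max(V_cont, immediate exercise) for American.
  V(1,0) = exp(-r*dt) * [p*0.000000 + (1-p)*0.000000] = 0.000000; exercise = 0.000000; V(1,0) = max -> 0.000000
  V(1,1) = exp(-r*dt) * [p*0.000000 + (1-p)*4.145981] = 2.026171; exercise = 2.119195; V(1,1) = max -> 2.119195
  V(0,0) = exp(-r*dt) * [p*0.000000 + (1-p)*2.119195] = 1.035666; exercise = 0.000000; V(0,0) = max -> 1.035666

Answer: Price = V(0,0) = 1.0357


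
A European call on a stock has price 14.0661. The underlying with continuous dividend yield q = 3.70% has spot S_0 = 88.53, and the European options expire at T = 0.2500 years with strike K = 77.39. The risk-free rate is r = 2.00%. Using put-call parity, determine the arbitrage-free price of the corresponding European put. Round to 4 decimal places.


Answer: Put price = 3.3552

Derivation:
Put-call parity: C - P = S_0 * exp(-qT) - K * exp(-rT).
S_0 * exp(-qT) = 88.5300 * 0.99079265 = 87.71487327
K * exp(-rT) = 77.3900 * 0.99501248 = 77.00401576
P = C - S*exp(-qT) + K*exp(-rT)
P = 14.0661 - 87.71487327 + 77.00401576 = 3.3552


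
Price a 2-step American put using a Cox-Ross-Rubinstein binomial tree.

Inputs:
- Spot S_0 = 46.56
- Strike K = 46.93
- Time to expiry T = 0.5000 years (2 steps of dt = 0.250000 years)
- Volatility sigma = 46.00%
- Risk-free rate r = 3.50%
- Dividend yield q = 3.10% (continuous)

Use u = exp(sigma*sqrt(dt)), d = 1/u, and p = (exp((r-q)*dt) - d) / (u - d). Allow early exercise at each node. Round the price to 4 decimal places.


Answer: Price = V(0,0) = 5.5574

Derivation:
dt = T/N = 0.250000
u = exp(sigma*sqrt(dt)) = 1.258600; d = 1/u = 0.794534
p = (exp((r-q)*dt) - d) / (u - d) = 0.444908
Discount per step: exp(-r*dt) = 0.991288
Stock lattice S(k, i) with i counting down-moves:
  k=0: S(0,0) = 46.5600
  k=1: S(1,0) = 58.6004; S(1,1) = 36.9935
  k=2: S(2,0) = 73.7545; S(2,1) = 46.5600; S(2,2) = 29.3926
Terminal payoffs V(N, i) = max(K - S_T, 0):
  V(2,0) = 0.000000; V(2,1) = 0.370000; V(2,2) = 17.537433
Backward induction: V(k, i) = exp(-r*dt) * [p * V(k+1, i) + (1-p) * V(k+1, i+1)]; then take max(V_cont, immediate exercise) for American.
  V(1,0) = exp(-r*dt) * [p*0.000000 + (1-p)*0.370000] = 0.203595; exercise = 0.000000; V(1,0) = max -> 0.203595
  V(1,1) = exp(-r*dt) * [p*0.370000 + (1-p)*17.537433] = 9.813261; exercise = 9.936515; V(1,1) = max -> 9.936515
  V(0,0) = exp(-r*dt) * [p*0.203595 + (1-p)*9.936515] = 5.557420; exercise = 0.370000; V(0,0) = max -> 5.557420


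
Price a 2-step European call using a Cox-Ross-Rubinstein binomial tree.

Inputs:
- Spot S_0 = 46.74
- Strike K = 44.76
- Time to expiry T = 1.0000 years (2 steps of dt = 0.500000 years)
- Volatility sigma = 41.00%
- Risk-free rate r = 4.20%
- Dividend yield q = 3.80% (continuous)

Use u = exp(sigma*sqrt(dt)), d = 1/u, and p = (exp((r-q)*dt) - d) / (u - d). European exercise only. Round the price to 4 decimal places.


Answer: Price = V(0,0) = 7.8394

Derivation:
dt = T/N = 0.500000
u = exp(sigma*sqrt(dt)) = 1.336312; d = 1/u = 0.748328
p = (exp((r-q)*dt) - d) / (u - d) = 0.431430
Discount per step: exp(-r*dt) = 0.979219
Stock lattice S(k, i) with i counting down-moves:
  k=0: S(0,0) = 46.7400
  k=1: S(1,0) = 62.4592; S(1,1) = 34.9769
  k=2: S(2,0) = 83.4650; S(2,1) = 46.7400; S(2,2) = 26.1742
Terminal payoffs V(N, i) = max(S_T - K, 0):
  V(2,0) = 38.705042; V(2,1) = 1.980000; V(2,2) = 0.000000
Backward induction: V(k, i) = exp(-r*dt) * [p * V(k+1, i) + (1-p) * V(k+1, i+1)].
  V(1,0) = exp(-r*dt) * [p*38.705042 + (1-p)*1.980000] = 17.453872
  V(1,1) = exp(-r*dt) * [p*1.980000 + (1-p)*0.000000] = 0.836479
  V(0,0) = exp(-r*dt) * [p*17.453872 + (1-p)*0.836479] = 7.839351


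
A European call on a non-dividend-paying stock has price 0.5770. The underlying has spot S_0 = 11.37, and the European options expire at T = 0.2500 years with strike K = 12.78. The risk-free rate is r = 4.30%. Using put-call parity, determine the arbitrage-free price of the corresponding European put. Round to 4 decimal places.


Put-call parity: C - P = S_0 * exp(-qT) - K * exp(-rT).
S_0 * exp(-qT) = 11.3700 * 1.00000000 = 11.37000000
K * exp(-rT) = 12.7800 * 0.98930757 = 12.64335081
P = C - S*exp(-qT) + K*exp(-rT)
P = 0.5770 - 11.37000000 + 12.64335081 = 1.8504

Answer: Put price = 1.8504
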